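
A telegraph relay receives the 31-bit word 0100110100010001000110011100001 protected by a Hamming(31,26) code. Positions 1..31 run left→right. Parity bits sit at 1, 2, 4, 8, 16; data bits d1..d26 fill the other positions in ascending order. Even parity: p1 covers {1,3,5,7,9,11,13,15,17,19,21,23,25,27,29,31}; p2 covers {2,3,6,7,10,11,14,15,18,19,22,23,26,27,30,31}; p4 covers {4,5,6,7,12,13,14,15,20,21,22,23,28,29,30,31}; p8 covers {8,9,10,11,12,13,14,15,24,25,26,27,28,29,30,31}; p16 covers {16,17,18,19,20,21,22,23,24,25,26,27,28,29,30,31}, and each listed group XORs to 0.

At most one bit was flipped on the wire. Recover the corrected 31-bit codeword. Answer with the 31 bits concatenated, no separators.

s1 (pos 1,3,5,7,9,11,13,15,17,19,21,23,25,27,29,31): 0⊕0⊕1⊕0⊕0⊕0⊕0⊕0⊕0⊕0⊕1⊕0⊕1⊕0⊕0⊕1 = 0
s2 (pos 2,3,6,7,10,11,14,15,18,19,22,23,26,27,30,31): 1⊕0⊕1⊕0⊕0⊕0⊕0⊕0⊕0⊕0⊕0⊕0⊕1⊕0⊕0⊕1 = 0
s4 (pos 4,5,6,7,12,13,14,15,20,21,22,23,28,29,30,31): 0⊕1⊕1⊕0⊕1⊕0⊕0⊕0⊕1⊕1⊕0⊕0⊕0⊕0⊕0⊕1 = 0
s8 (pos 8,9,10,11,12,13,14,15,24,25,26,27,28,29,30,31): 1⊕0⊕0⊕0⊕1⊕0⊕0⊕0⊕1⊕1⊕1⊕0⊕0⊕0⊕0⊕1 = 0
s16 (pos 16,17,18,19,20,21,22,23,24,25,26,27,28,29,30,31): 1⊕0⊕0⊕0⊕1⊕1⊕0⊕0⊕1⊕1⊕1⊕0⊕0⊕0⊕0⊕1 = 1
Syndrome s16…s1 = 10000 → error at position 16.
Flip position 16: 0100110100010001000110011100001 → 0100110100010000000110011100001

0100110100010000000110011100001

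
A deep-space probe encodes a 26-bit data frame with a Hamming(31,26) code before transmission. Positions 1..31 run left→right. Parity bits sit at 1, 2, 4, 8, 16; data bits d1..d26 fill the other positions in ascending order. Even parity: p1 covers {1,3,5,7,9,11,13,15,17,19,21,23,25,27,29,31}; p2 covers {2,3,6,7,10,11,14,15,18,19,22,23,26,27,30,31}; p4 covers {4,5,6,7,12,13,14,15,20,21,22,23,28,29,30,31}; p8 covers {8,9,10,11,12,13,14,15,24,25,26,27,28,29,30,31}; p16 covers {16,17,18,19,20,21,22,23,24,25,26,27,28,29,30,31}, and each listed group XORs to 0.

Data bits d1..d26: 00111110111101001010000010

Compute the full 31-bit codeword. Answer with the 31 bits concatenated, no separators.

Place data at non-parity positions: p1 p2 0 p4 0 1 1 p8 1 1 1 0 1 1 1 p16 1 0 1 0 0 1 0 1 0 0 0 0 0 1 0
p1 (pos 1,3,5,7,9,11,13,15,17,19,21,23,25,27,29,31): XOR of data positions = 0⊕0⊕1⊕1⊕1⊕1⊕1⊕1⊕1⊕0⊕0⊕0⊕0⊕0⊕0 = 1
p2 (pos 2,3,6,7,10,11,14,15,18,19,22,23,26,27,30,31): XOR of data positions = 0⊕1⊕1⊕1⊕1⊕1⊕1⊕0⊕1⊕1⊕0⊕0⊕0⊕1⊕0 = 1
p4 (pos 4,5,6,7,12,13,14,15,20,21,22,23,28,29,30,31): XOR of data positions = 0⊕1⊕1⊕0⊕1⊕1⊕1⊕0⊕0⊕1⊕0⊕0⊕0⊕1⊕0 = 1
p8 (pos 8,9,10,11,12,13,14,15,24,25,26,27,28,29,30,31): XOR of data positions = 1⊕1⊕1⊕0⊕1⊕1⊕1⊕1⊕0⊕0⊕0⊕0⊕0⊕1⊕0 = 0
p16 (pos 16,17,18,19,20,21,22,23,24,25,26,27,28,29,30,31): XOR of data positions = 1⊕0⊕1⊕0⊕0⊕1⊕0⊕1⊕0⊕0⊕0⊕0⊕0⊕1⊕0 = 1
Codeword: 1101011011101111101001010000010

1101011011101111101001010000010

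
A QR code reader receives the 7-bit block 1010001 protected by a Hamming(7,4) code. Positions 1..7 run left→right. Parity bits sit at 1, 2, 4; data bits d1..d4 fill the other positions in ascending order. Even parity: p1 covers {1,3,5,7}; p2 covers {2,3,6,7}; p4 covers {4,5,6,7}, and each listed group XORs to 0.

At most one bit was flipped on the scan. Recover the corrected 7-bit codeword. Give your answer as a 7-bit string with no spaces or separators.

s1 (pos 1,3,5,7): 1⊕1⊕0⊕1 = 1
s2 (pos 2,3,6,7): 0⊕1⊕0⊕1 = 0
s4 (pos 4,5,6,7): 0⊕0⊕0⊕1 = 1
Syndrome s4…s1 = 101 → error at position 5.
Flip position 5: 1010001 → 1010101

1010101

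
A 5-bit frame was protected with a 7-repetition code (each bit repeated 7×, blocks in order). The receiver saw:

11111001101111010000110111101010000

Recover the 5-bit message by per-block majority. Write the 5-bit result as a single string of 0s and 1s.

11010

Block 1 (1111100): 5 ones → 1
Block 2 (1101111): 6 ones → 1
Block 3 (0100001): 2 ones → 0
Block 4 (1011110): 5 ones → 1
Block 5 (1010000): 2 ones → 0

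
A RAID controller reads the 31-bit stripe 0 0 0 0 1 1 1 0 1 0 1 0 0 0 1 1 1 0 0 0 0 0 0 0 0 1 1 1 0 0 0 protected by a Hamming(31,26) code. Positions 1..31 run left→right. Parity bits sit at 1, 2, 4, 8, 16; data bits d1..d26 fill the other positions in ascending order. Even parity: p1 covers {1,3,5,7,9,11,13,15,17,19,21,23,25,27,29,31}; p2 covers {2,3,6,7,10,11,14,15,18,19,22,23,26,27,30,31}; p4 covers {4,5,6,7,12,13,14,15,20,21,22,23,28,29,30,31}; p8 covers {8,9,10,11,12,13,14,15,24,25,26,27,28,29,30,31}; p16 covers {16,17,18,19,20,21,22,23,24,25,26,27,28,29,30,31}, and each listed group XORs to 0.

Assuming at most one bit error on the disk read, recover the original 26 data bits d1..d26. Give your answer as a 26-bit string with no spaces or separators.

01111010001100010000111000

s1 (pos 1,3,5,7,9,11,13,15,17,19,21,23,25,27,29,31): 0⊕0⊕1⊕1⊕1⊕1⊕0⊕1⊕1⊕0⊕0⊕0⊕0⊕1⊕0⊕0 = 1
s2 (pos 2,3,6,7,10,11,14,15,18,19,22,23,26,27,30,31): 0⊕0⊕1⊕1⊕0⊕1⊕0⊕1⊕0⊕0⊕0⊕0⊕1⊕1⊕0⊕0 = 0
s4 (pos 4,5,6,7,12,13,14,15,20,21,22,23,28,29,30,31): 0⊕1⊕1⊕1⊕0⊕0⊕0⊕1⊕0⊕0⊕0⊕0⊕1⊕0⊕0⊕0 = 1
s8 (pos 8,9,10,11,12,13,14,15,24,25,26,27,28,29,30,31): 0⊕1⊕0⊕1⊕0⊕0⊕0⊕1⊕0⊕0⊕1⊕1⊕1⊕0⊕0⊕0 = 0
s16 (pos 16,17,18,19,20,21,22,23,24,25,26,27,28,29,30,31): 1⊕1⊕0⊕0⊕0⊕0⊕0⊕0⊕0⊕0⊕1⊕1⊕1⊕0⊕0⊕0 = 1
Syndrome s16…s1 = 10101 → error at position 21.
Flip position 21: 0000111010100011100000000111000 → 0000111010100011100010000111000
Read data bits from positions 3,5,6,7,9,10,11,12,13,14,15,17,18,19,20,21,22,23,24,25,26,27,28,29,30,31: 01111010001100010000111000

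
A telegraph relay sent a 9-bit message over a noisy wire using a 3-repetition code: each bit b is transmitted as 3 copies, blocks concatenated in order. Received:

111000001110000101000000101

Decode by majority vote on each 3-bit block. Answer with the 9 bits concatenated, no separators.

Block 1 (111): 3 ones → 1
Block 2 (000): 0 ones → 0
Block 3 (001): 1 one → 0
Block 4 (110): 2 ones → 1
Block 5 (000): 0 ones → 0
Block 6 (101): 2 ones → 1
Block 7 (000): 0 ones → 0
Block 8 (000): 0 ones → 0
Block 9 (101): 2 ones → 1

100101001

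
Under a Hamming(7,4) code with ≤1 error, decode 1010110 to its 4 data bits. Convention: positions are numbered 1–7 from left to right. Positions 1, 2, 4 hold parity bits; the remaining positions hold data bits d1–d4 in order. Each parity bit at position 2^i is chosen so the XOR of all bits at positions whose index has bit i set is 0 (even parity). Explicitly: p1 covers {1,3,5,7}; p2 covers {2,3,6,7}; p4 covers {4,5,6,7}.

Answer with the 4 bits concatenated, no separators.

s1 (pos 1,3,5,7): 1⊕1⊕1⊕0 = 1
s2 (pos 2,3,6,7): 0⊕1⊕1⊕0 = 0
s4 (pos 4,5,6,7): 0⊕1⊕1⊕0 = 0
Syndrome s4…s1 = 001 → error at position 1.
Flip position 1: 1010110 → 0010110
Read data bits from positions 3,5,6,7: 1110

1110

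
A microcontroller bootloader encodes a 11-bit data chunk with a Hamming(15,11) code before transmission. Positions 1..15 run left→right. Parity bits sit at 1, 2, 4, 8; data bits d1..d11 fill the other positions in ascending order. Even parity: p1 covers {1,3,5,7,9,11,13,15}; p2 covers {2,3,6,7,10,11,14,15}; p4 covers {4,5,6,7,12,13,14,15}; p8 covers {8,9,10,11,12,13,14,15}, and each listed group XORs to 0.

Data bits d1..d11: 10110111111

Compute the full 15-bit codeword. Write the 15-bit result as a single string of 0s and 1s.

111001100111111

Place data at non-parity positions: p1 p2 1 p4 0 1 1 p8 0 1 1 1 1 1 1
p1 (pos 1,3,5,7,9,11,13,15): XOR of data positions = 1⊕0⊕1⊕0⊕1⊕1⊕1 = 1
p2 (pos 2,3,6,7,10,11,14,15): XOR of data positions = 1⊕1⊕1⊕1⊕1⊕1⊕1 = 1
p4 (pos 4,5,6,7,12,13,14,15): XOR of data positions = 0⊕1⊕1⊕1⊕1⊕1⊕1 = 0
p8 (pos 8,9,10,11,12,13,14,15): XOR of data positions = 0⊕1⊕1⊕1⊕1⊕1⊕1 = 0
Codeword: 111001100111111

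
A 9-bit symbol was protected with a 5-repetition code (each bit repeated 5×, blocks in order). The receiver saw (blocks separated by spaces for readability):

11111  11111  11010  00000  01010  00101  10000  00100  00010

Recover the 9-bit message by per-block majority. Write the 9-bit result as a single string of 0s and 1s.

Block 1 (11111): 5 ones → 1
Block 2 (11111): 5 ones → 1
Block 3 (11010): 3 ones → 1
Block 4 (00000): 0 ones → 0
Block 5 (01010): 2 ones → 0
Block 6 (00101): 2 ones → 0
Block 7 (10000): 1 one → 0
Block 8 (00100): 1 one → 0
Block 9 (00010): 1 one → 0

111000000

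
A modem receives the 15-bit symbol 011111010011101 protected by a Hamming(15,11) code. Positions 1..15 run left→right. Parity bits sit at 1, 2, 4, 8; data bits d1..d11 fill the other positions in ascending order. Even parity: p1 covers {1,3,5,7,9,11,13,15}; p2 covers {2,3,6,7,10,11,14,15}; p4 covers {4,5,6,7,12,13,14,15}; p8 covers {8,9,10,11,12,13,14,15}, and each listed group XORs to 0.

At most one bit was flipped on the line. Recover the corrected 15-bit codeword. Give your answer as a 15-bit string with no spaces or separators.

011111010001101

s1 (pos 1,3,5,7,9,11,13,15): 0⊕1⊕1⊕0⊕0⊕1⊕1⊕1 = 1
s2 (pos 2,3,6,7,10,11,14,15): 1⊕1⊕1⊕0⊕0⊕1⊕0⊕1 = 1
s4 (pos 4,5,6,7,12,13,14,15): 1⊕1⊕1⊕0⊕1⊕1⊕0⊕1 = 0
s8 (pos 8,9,10,11,12,13,14,15): 1⊕0⊕0⊕1⊕1⊕1⊕0⊕1 = 1
Syndrome s8…s1 = 1011 → error at position 11.
Flip position 11: 011111010011101 → 011111010001101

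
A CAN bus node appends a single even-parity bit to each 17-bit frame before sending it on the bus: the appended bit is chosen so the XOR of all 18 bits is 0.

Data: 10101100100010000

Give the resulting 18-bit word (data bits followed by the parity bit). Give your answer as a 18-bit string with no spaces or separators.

XOR of the 17 data bits: 1⊕0⊕1⊕0⊕1⊕1⊕0⊕0⊕1⊕0⊕0⊕0⊕1⊕0⊕0⊕0⊕0 = 0
Parity bit = 0 (so all 18 bits XOR to 0).

101011001000100000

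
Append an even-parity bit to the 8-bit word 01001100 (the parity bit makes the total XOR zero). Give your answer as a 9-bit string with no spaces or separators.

XOR of the 8 data bits: 0⊕1⊕0⊕0⊕1⊕1⊕0⊕0 = 1
Parity bit = 1 (so all 9 bits XOR to 0).

010011001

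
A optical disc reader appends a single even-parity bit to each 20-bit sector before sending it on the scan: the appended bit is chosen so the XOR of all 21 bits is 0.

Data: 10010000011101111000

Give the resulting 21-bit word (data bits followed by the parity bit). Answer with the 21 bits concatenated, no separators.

XOR of the 20 data bits: 1⊕0⊕0⊕1⊕0⊕0⊕0⊕0⊕0⊕1⊕1⊕1⊕0⊕1⊕1⊕1⊕1⊕0⊕0⊕0 = 1
Parity bit = 1 (so all 21 bits XOR to 0).

100100000111011110001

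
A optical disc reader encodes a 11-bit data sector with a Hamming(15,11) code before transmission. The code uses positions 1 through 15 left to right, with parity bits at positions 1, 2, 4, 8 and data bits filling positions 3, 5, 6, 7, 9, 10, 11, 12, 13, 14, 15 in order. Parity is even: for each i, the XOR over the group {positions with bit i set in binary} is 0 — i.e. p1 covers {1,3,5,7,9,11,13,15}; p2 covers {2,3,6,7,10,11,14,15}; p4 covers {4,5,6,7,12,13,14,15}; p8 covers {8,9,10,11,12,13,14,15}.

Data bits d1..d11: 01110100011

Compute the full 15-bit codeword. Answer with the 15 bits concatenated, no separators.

110111110100011

Place data at non-parity positions: p1 p2 0 p4 1 1 1 p8 0 1 0 0 0 1 1
p1 (pos 1,3,5,7,9,11,13,15): XOR of data positions = 0⊕1⊕1⊕0⊕0⊕0⊕1 = 1
p2 (pos 2,3,6,7,10,11,14,15): XOR of data positions = 0⊕1⊕1⊕1⊕0⊕1⊕1 = 1
p4 (pos 4,5,6,7,12,13,14,15): XOR of data positions = 1⊕1⊕1⊕0⊕0⊕1⊕1 = 1
p8 (pos 8,9,10,11,12,13,14,15): XOR of data positions = 0⊕1⊕0⊕0⊕0⊕1⊕1 = 1
Codeword: 110111110100011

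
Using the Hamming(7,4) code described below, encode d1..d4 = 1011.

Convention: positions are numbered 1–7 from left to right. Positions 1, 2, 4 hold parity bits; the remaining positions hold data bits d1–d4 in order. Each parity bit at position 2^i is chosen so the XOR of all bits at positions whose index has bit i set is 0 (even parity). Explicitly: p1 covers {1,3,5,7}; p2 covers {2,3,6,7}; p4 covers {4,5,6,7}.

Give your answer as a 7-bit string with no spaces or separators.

0110011

Place data at non-parity positions: p1 p2 1 p4 0 1 1
p1 (pos 1,3,5,7): XOR of data positions = 1⊕0⊕1 = 0
p2 (pos 2,3,6,7): XOR of data positions = 1⊕1⊕1 = 1
p4 (pos 4,5,6,7): XOR of data positions = 0⊕1⊕1 = 0
Codeword: 0110011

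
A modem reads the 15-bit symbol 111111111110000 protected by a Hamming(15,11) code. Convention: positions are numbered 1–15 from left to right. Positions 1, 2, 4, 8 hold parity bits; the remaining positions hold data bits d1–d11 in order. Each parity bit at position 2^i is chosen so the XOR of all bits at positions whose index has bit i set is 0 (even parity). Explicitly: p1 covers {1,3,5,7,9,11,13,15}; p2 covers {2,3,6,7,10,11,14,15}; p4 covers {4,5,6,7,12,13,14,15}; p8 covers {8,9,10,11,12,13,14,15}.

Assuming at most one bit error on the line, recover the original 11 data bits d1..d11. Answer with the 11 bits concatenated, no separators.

s1 (pos 1,3,5,7,9,11,13,15): 1⊕1⊕1⊕1⊕1⊕1⊕0⊕0 = 0
s2 (pos 2,3,6,7,10,11,14,15): 1⊕1⊕1⊕1⊕1⊕1⊕0⊕0 = 0
s4 (pos 4,5,6,7,12,13,14,15): 1⊕1⊕1⊕1⊕0⊕0⊕0⊕0 = 0
s8 (pos 8,9,10,11,12,13,14,15): 1⊕1⊕1⊕1⊕0⊕0⊕0⊕0 = 0
Syndrome s8…s1 = 0000 → no error.
Read data bits from positions 3,5,6,7,9,10,11,12,13,14,15: 11111110000

11111110000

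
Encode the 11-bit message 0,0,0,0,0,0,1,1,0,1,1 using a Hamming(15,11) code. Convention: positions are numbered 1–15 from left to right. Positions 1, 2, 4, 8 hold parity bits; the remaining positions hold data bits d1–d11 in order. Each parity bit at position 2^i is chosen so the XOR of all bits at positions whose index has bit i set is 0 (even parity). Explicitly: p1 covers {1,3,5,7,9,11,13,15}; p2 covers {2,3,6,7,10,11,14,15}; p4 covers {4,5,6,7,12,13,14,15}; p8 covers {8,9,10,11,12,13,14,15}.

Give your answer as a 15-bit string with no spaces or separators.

Place data at non-parity positions: p1 p2 0 p4 0 0 0 p8 0 0 1 1 0 1 1
p1 (pos 1,3,5,7,9,11,13,15): XOR of data positions = 0⊕0⊕0⊕0⊕1⊕0⊕1 = 0
p2 (pos 2,3,6,7,10,11,14,15): XOR of data positions = 0⊕0⊕0⊕0⊕1⊕1⊕1 = 1
p4 (pos 4,5,6,7,12,13,14,15): XOR of data positions = 0⊕0⊕0⊕1⊕0⊕1⊕1 = 1
p8 (pos 8,9,10,11,12,13,14,15): XOR of data positions = 0⊕0⊕1⊕1⊕0⊕1⊕1 = 0
Codeword: 010100000011011

010100000011011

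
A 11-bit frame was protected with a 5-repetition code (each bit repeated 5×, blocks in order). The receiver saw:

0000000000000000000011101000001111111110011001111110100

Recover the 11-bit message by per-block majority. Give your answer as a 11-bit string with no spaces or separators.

00001011010

Block 1 (00000): 0 ones → 0
Block 2 (00000): 0 ones → 0
Block 3 (00000): 0 ones → 0
Block 4 (00000): 0 ones → 0
Block 5 (11101): 4 ones → 1
Block 6 (00000): 0 ones → 0
Block 7 (11111): 5 ones → 1
Block 8 (11110): 4 ones → 1
Block 9 (01100): 2 ones → 0
Block 10 (11111): 5 ones → 1
Block 11 (10100): 2 ones → 0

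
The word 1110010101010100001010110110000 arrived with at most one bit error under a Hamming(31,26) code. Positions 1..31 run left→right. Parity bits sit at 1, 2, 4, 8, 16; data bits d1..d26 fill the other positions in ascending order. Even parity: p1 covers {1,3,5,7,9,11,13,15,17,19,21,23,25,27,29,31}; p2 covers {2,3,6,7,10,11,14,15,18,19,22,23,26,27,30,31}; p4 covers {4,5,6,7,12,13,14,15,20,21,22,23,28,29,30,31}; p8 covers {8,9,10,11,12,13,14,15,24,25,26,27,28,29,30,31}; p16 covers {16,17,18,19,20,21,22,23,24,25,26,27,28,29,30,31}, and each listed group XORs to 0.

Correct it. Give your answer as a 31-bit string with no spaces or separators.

s1 (pos 1,3,5,7,9,11,13,15,17,19,21,23,25,27,29,31): 1⊕1⊕0⊕0⊕0⊕0⊕0⊕0⊕0⊕1⊕1⊕1⊕0⊕1⊕0⊕0 = 0
s2 (pos 2,3,6,7,10,11,14,15,18,19,22,23,26,27,30,31): 1⊕1⊕1⊕0⊕1⊕0⊕1⊕0⊕0⊕1⊕0⊕1⊕1⊕1⊕0⊕0 = 1
s4 (pos 4,5,6,7,12,13,14,15,20,21,22,23,28,29,30,31): 0⊕0⊕1⊕0⊕1⊕0⊕1⊕0⊕0⊕1⊕0⊕1⊕0⊕0⊕0⊕0 = 1
s8 (pos 8,9,10,11,12,13,14,15,24,25,26,27,28,29,30,31): 1⊕0⊕1⊕0⊕1⊕0⊕1⊕0⊕1⊕0⊕1⊕1⊕0⊕0⊕0⊕0 = 1
s16 (pos 16,17,18,19,20,21,22,23,24,25,26,27,28,29,30,31): 0⊕0⊕0⊕1⊕0⊕1⊕0⊕1⊕1⊕0⊕1⊕1⊕0⊕0⊕0⊕0 = 0
Syndrome s16…s1 = 01110 → error at position 14.
Flip position 14: 1110010101010100001010110110000 → 1110010101010000001010110110000

1110010101010000001010110110000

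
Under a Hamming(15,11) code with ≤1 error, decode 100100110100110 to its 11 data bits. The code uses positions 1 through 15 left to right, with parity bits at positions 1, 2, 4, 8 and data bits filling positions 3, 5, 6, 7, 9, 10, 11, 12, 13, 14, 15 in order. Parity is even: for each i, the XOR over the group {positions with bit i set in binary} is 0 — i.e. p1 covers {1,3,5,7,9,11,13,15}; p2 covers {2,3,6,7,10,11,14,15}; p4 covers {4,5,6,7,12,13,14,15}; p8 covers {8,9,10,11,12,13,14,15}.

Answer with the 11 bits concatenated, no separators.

s1 (pos 1,3,5,7,9,11,13,15): 1⊕0⊕0⊕1⊕0⊕0⊕1⊕0 = 1
s2 (pos 2,3,6,7,10,11,14,15): 0⊕0⊕0⊕1⊕1⊕0⊕1⊕0 = 1
s4 (pos 4,5,6,7,12,13,14,15): 1⊕0⊕0⊕1⊕0⊕1⊕1⊕0 = 0
s8 (pos 8,9,10,11,12,13,14,15): 1⊕0⊕1⊕0⊕0⊕1⊕1⊕0 = 0
Syndrome s8…s1 = 0011 → error at position 3.
Flip position 3: 100100110100110 → 101100110100110
Read data bits from positions 3,5,6,7,9,10,11,12,13,14,15: 10010100110

10010100110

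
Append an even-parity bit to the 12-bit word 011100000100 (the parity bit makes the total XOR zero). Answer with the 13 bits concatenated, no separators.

0111000001000

XOR of the 12 data bits: 0⊕1⊕1⊕1⊕0⊕0⊕0⊕0⊕0⊕1⊕0⊕0 = 0
Parity bit = 0 (so all 13 bits XOR to 0).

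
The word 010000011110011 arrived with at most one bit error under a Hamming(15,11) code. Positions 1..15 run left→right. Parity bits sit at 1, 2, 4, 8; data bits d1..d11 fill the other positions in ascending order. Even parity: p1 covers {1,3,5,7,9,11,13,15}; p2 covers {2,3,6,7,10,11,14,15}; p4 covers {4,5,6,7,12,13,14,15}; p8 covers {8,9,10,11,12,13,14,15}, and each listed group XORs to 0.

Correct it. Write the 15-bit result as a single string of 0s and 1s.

011000011110011

s1 (pos 1,3,5,7,9,11,13,15): 0⊕0⊕0⊕0⊕1⊕1⊕0⊕1 = 1
s2 (pos 2,3,6,7,10,11,14,15): 1⊕0⊕0⊕0⊕1⊕1⊕1⊕1 = 1
s4 (pos 4,5,6,7,12,13,14,15): 0⊕0⊕0⊕0⊕0⊕0⊕1⊕1 = 0
s8 (pos 8,9,10,11,12,13,14,15): 1⊕1⊕1⊕1⊕0⊕0⊕1⊕1 = 0
Syndrome s8…s1 = 0011 → error at position 3.
Flip position 3: 010000011110011 → 011000011110011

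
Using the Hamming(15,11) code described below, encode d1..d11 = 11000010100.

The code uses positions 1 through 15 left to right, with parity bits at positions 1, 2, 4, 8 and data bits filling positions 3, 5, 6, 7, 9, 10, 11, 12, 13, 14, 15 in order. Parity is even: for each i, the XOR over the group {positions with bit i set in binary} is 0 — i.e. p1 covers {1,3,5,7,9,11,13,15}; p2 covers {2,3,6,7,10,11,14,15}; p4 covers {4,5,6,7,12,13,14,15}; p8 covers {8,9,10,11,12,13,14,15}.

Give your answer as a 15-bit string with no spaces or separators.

Place data at non-parity positions: p1 p2 1 p4 1 0 0 p8 0 0 1 0 1 0 0
p1 (pos 1,3,5,7,9,11,13,15): XOR of data positions = 1⊕1⊕0⊕0⊕1⊕1⊕0 = 0
p2 (pos 2,3,6,7,10,11,14,15): XOR of data positions = 1⊕0⊕0⊕0⊕1⊕0⊕0 = 0
p4 (pos 4,5,6,7,12,13,14,15): XOR of data positions = 1⊕0⊕0⊕0⊕1⊕0⊕0 = 0
p8 (pos 8,9,10,11,12,13,14,15): XOR of data positions = 0⊕0⊕1⊕0⊕1⊕0⊕0 = 0
Codeword: 001010000010100

001010000010100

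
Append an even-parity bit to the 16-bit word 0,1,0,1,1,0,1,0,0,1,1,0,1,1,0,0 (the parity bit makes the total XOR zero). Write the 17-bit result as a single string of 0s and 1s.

01011010011011000

XOR of the 16 data bits: 0⊕1⊕0⊕1⊕1⊕0⊕1⊕0⊕0⊕1⊕1⊕0⊕1⊕1⊕0⊕0 = 0
Parity bit = 0 (so all 17 bits XOR to 0).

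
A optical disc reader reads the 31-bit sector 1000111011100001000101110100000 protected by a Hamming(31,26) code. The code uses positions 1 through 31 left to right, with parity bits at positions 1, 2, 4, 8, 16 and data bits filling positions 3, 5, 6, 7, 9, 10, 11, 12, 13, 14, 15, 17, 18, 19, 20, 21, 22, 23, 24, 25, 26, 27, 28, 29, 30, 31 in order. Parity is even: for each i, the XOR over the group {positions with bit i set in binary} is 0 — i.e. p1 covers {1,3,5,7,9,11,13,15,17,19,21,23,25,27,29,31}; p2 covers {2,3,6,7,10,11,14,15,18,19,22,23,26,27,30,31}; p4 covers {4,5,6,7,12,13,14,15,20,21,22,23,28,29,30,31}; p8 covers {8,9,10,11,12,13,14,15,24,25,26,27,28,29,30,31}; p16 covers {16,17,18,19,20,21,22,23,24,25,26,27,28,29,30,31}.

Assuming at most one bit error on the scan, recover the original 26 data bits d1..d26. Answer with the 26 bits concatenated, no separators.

01111010000000101110100000

s1 (pos 1,3,5,7,9,11,13,15,17,19,21,23,25,27,29,31): 1⊕0⊕1⊕1⊕1⊕1⊕0⊕0⊕0⊕0⊕0⊕1⊕0⊕0⊕0⊕0 = 0
s2 (pos 2,3,6,7,10,11,14,15,18,19,22,23,26,27,30,31): 0⊕0⊕1⊕1⊕1⊕1⊕0⊕0⊕0⊕0⊕1⊕1⊕1⊕0⊕0⊕0 = 1
s4 (pos 4,5,6,7,12,13,14,15,20,21,22,23,28,29,30,31): 0⊕1⊕1⊕1⊕0⊕0⊕0⊕0⊕1⊕0⊕1⊕1⊕0⊕0⊕0⊕0 = 0
s8 (pos 8,9,10,11,12,13,14,15,24,25,26,27,28,29,30,31): 0⊕1⊕1⊕1⊕0⊕0⊕0⊕0⊕1⊕0⊕1⊕0⊕0⊕0⊕0⊕0 = 1
s16 (pos 16,17,18,19,20,21,22,23,24,25,26,27,28,29,30,31): 1⊕0⊕0⊕0⊕1⊕0⊕1⊕1⊕1⊕0⊕1⊕0⊕0⊕0⊕0⊕0 = 0
Syndrome s16…s1 = 01010 → error at position 10.
Flip position 10: 1000111011100001000101110100000 → 1000111010100001000101110100000
Read data bits from positions 3,5,6,7,9,10,11,12,13,14,15,17,18,19,20,21,22,23,24,25,26,27,28,29,30,31: 01111010000000101110100000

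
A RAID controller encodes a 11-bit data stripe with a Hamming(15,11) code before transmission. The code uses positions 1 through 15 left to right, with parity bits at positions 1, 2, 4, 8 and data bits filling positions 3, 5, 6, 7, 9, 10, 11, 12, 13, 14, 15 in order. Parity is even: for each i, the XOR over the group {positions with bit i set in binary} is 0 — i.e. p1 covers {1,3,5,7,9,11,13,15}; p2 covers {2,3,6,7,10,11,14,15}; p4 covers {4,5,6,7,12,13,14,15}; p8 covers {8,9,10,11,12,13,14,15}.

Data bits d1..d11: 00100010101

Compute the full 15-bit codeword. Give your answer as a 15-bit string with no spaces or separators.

110101010010101

Place data at non-parity positions: p1 p2 0 p4 0 1 0 p8 0 0 1 0 1 0 1
p1 (pos 1,3,5,7,9,11,13,15): XOR of data positions = 0⊕0⊕0⊕0⊕1⊕1⊕1 = 1
p2 (pos 2,3,6,7,10,11,14,15): XOR of data positions = 0⊕1⊕0⊕0⊕1⊕0⊕1 = 1
p4 (pos 4,5,6,7,12,13,14,15): XOR of data positions = 0⊕1⊕0⊕0⊕1⊕0⊕1 = 1
p8 (pos 8,9,10,11,12,13,14,15): XOR of data positions = 0⊕0⊕1⊕0⊕1⊕0⊕1 = 1
Codeword: 110101010010101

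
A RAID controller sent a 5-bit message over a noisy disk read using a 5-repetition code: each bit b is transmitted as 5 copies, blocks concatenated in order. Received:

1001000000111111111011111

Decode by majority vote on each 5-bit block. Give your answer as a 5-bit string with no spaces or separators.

Block 1 (10010): 2 ones → 0
Block 2 (00000): 0 ones → 0
Block 3 (11111): 5 ones → 1
Block 4 (11110): 4 ones → 1
Block 5 (11111): 5 ones → 1

00111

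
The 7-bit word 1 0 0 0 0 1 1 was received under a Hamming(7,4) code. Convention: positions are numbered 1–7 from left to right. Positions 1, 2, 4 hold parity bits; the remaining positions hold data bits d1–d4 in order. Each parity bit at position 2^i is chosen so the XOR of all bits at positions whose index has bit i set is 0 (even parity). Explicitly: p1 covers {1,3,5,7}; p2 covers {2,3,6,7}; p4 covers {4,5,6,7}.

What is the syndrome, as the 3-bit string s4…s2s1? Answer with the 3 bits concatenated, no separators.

s1 (pos 1,3,5,7): 1⊕0⊕0⊕1 = 0
s2 (pos 2,3,6,7): 0⊕0⊕1⊕1 = 0
s4 (pos 4,5,6,7): 0⊕0⊕1⊕1 = 0
Syndrome s4…s1 = 000 → no error.

000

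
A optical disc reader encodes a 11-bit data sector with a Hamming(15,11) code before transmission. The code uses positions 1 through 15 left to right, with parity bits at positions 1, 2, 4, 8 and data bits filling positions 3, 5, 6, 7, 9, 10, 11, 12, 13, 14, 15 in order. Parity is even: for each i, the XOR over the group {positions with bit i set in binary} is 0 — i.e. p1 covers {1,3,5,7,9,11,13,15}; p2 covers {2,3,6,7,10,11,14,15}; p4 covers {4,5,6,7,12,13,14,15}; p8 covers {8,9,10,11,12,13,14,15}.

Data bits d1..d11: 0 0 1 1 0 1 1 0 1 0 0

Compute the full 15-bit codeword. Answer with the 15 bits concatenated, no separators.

Place data at non-parity positions: p1 p2 0 p4 0 1 1 p8 0 1 1 0 1 0 0
p1 (pos 1,3,5,7,9,11,13,15): XOR of data positions = 0⊕0⊕1⊕0⊕1⊕1⊕0 = 1
p2 (pos 2,3,6,7,10,11,14,15): XOR of data positions = 0⊕1⊕1⊕1⊕1⊕0⊕0 = 0
p4 (pos 4,5,6,7,12,13,14,15): XOR of data positions = 0⊕1⊕1⊕0⊕1⊕0⊕0 = 1
p8 (pos 8,9,10,11,12,13,14,15): XOR of data positions = 0⊕1⊕1⊕0⊕1⊕0⊕0 = 1
Codeword: 100101110110100

100101110110100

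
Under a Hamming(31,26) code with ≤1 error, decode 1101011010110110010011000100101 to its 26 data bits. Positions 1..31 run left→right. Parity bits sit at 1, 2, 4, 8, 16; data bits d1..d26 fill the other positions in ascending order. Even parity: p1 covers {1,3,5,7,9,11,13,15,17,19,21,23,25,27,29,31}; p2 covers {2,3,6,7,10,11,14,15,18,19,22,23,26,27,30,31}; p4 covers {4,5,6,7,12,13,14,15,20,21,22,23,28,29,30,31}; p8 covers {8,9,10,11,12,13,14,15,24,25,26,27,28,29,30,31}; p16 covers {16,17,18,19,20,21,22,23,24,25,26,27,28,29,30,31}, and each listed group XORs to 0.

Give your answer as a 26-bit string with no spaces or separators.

00111011011010011000100101

s1 (pos 1,3,5,7,9,11,13,15,17,19,21,23,25,27,29,31): 1⊕0⊕0⊕1⊕1⊕1⊕0⊕1⊕0⊕0⊕1⊕0⊕0⊕0⊕1⊕1 = 0
s2 (pos 2,3,6,7,10,11,14,15,18,19,22,23,26,27,30,31): 1⊕0⊕1⊕1⊕0⊕1⊕1⊕1⊕1⊕0⊕1⊕0⊕1⊕0⊕0⊕1 = 0
s4 (pos 4,5,6,7,12,13,14,15,20,21,22,23,28,29,30,31): 1⊕0⊕1⊕1⊕1⊕0⊕1⊕1⊕0⊕1⊕1⊕0⊕0⊕1⊕0⊕1 = 0
s8 (pos 8,9,10,11,12,13,14,15,24,25,26,27,28,29,30,31): 0⊕1⊕0⊕1⊕1⊕0⊕1⊕1⊕0⊕0⊕1⊕0⊕0⊕1⊕0⊕1 = 0
s16 (pos 16,17,18,19,20,21,22,23,24,25,26,27,28,29,30,31): 0⊕0⊕1⊕0⊕0⊕1⊕1⊕0⊕0⊕0⊕1⊕0⊕0⊕1⊕0⊕1 = 0
Syndrome s16…s1 = 00000 → no error.
Read data bits from positions 3,5,6,7,9,10,11,12,13,14,15,17,18,19,20,21,22,23,24,25,26,27,28,29,30,31: 00111011011010011000100101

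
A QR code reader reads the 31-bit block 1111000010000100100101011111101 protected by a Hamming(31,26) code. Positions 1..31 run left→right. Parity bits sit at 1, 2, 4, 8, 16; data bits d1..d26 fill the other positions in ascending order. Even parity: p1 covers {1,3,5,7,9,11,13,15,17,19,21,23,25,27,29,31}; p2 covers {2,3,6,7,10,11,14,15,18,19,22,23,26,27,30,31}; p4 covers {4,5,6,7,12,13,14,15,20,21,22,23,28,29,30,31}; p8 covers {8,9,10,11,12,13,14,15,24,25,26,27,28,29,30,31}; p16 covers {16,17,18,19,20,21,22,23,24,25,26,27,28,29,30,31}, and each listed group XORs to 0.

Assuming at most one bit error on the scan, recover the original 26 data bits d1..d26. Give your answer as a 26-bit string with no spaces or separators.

10001000000100101011111101

s1 (pos 1,3,5,7,9,11,13,15,17,19,21,23,25,27,29,31): 1⊕1⊕0⊕0⊕1⊕0⊕0⊕0⊕1⊕0⊕0⊕0⊕1⊕1⊕1⊕1 = 0
s2 (pos 2,3,6,7,10,11,14,15,18,19,22,23,26,27,30,31): 1⊕1⊕0⊕0⊕0⊕0⊕1⊕0⊕0⊕0⊕1⊕0⊕1⊕1⊕0⊕1 = 1
s4 (pos 4,5,6,7,12,13,14,15,20,21,22,23,28,29,30,31): 1⊕0⊕0⊕0⊕0⊕0⊕1⊕0⊕1⊕0⊕1⊕0⊕1⊕1⊕0⊕1 = 1
s8 (pos 8,9,10,11,12,13,14,15,24,25,26,27,28,29,30,31): 0⊕1⊕0⊕0⊕0⊕0⊕1⊕0⊕1⊕1⊕1⊕1⊕1⊕1⊕0⊕1 = 1
s16 (pos 16,17,18,19,20,21,22,23,24,25,26,27,28,29,30,31): 0⊕1⊕0⊕0⊕1⊕0⊕1⊕0⊕1⊕1⊕1⊕1⊕1⊕1⊕0⊕1 = 0
Syndrome s16…s1 = 01110 → error at position 14.
Flip position 14: 1111000010000100100101011111101 → 1111000010000000100101011111101
Read data bits from positions 3,5,6,7,9,10,11,12,13,14,15,17,18,19,20,21,22,23,24,25,26,27,28,29,30,31: 10001000000100101011111101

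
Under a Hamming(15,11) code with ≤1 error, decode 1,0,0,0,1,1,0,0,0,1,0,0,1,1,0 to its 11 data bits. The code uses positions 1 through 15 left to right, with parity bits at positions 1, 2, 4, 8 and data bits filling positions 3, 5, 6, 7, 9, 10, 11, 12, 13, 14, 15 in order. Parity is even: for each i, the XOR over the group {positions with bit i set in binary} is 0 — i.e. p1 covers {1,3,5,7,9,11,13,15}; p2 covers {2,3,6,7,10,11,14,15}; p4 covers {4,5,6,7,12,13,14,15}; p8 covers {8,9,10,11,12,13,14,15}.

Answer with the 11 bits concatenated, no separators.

01100110110

s1 (pos 1,3,5,7,9,11,13,15): 1⊕0⊕1⊕0⊕0⊕0⊕1⊕0 = 1
s2 (pos 2,3,6,7,10,11,14,15): 0⊕0⊕1⊕0⊕1⊕0⊕1⊕0 = 1
s4 (pos 4,5,6,7,12,13,14,15): 0⊕1⊕1⊕0⊕0⊕1⊕1⊕0 = 0
s8 (pos 8,9,10,11,12,13,14,15): 0⊕0⊕1⊕0⊕0⊕1⊕1⊕0 = 1
Syndrome s8…s1 = 1011 → error at position 11.
Flip position 11: 100011000100110 → 100011000110110
Read data bits from positions 3,5,6,7,9,10,11,12,13,14,15: 01100110110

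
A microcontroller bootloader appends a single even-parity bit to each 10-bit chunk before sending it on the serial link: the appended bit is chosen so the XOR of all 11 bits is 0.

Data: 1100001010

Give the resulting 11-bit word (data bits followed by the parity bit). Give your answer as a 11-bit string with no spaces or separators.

XOR of the 10 data bits: 1⊕1⊕0⊕0⊕0⊕0⊕1⊕0⊕1⊕0 = 0
Parity bit = 0 (so all 11 bits XOR to 0).

11000010100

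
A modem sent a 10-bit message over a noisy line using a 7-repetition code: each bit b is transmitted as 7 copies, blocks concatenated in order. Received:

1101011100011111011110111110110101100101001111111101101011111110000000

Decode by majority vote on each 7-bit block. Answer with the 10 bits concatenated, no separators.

1111101110

Block 1 (1101011): 5 ones → 1
Block 2 (1000111): 4 ones → 1
Block 3 (1101111): 6 ones → 1
Block 4 (0111110): 5 ones → 1
Block 5 (1101011): 5 ones → 1
Block 6 (0010100): 2 ones → 0
Block 7 (1111111): 7 ones → 1
Block 8 (1011010): 4 ones → 1
Block 9 (1111111): 7 ones → 1
Block 10 (0000000): 0 ones → 0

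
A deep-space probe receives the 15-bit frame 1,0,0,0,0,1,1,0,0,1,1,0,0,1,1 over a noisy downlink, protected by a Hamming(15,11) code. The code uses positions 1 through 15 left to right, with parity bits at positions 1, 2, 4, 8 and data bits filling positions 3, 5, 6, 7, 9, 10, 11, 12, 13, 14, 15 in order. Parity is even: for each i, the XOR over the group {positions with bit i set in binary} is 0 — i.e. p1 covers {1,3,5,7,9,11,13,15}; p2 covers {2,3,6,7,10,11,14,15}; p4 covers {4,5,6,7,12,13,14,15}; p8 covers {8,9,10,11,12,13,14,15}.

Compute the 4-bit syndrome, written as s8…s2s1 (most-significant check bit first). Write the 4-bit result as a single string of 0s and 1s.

s1 (pos 1,3,5,7,9,11,13,15): 1⊕0⊕0⊕1⊕0⊕1⊕0⊕1 = 0
s2 (pos 2,3,6,7,10,11,14,15): 0⊕0⊕1⊕1⊕1⊕1⊕1⊕1 = 0
s4 (pos 4,5,6,7,12,13,14,15): 0⊕0⊕1⊕1⊕0⊕0⊕1⊕1 = 0
s8 (pos 8,9,10,11,12,13,14,15): 0⊕0⊕1⊕1⊕0⊕0⊕1⊕1 = 0
Syndrome s8…s1 = 0000 → no error.

0000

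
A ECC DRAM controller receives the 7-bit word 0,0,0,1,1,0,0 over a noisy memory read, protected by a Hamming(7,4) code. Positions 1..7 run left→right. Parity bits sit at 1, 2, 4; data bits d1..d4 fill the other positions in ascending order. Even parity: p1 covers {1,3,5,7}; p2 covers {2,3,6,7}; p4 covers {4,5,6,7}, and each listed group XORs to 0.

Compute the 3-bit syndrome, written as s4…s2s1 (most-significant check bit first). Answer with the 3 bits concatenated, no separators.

s1 (pos 1,3,5,7): 0⊕0⊕1⊕0 = 1
s2 (pos 2,3,6,7): 0⊕0⊕0⊕0 = 0
s4 (pos 4,5,6,7): 1⊕1⊕0⊕0 = 0
Syndrome s4…s1 = 001 → error at position 1.

001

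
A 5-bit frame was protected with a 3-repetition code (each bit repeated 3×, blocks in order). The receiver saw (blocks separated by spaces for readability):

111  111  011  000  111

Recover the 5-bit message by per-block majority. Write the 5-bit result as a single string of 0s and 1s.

Block 1 (111): 3 ones → 1
Block 2 (111): 3 ones → 1
Block 3 (011): 2 ones → 1
Block 4 (000): 0 ones → 0
Block 5 (111): 3 ones → 1

11101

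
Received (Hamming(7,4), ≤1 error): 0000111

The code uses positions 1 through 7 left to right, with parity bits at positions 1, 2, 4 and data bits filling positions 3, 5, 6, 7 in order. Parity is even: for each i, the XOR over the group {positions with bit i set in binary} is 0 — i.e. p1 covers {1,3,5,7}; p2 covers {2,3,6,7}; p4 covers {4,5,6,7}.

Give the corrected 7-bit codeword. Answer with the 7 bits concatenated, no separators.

s1 (pos 1,3,5,7): 0⊕0⊕1⊕1 = 0
s2 (pos 2,3,6,7): 0⊕0⊕1⊕1 = 0
s4 (pos 4,5,6,7): 0⊕1⊕1⊕1 = 1
Syndrome s4…s1 = 100 → error at position 4.
Flip position 4: 0000111 → 0001111

0001111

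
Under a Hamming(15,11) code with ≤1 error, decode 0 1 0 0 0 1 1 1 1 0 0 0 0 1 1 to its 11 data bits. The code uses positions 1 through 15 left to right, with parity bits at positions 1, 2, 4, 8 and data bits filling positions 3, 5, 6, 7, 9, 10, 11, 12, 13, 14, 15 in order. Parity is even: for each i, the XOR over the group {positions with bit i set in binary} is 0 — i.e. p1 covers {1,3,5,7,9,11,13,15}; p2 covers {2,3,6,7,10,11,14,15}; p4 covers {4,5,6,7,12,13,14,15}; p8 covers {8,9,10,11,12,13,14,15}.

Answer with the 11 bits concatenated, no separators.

s1 (pos 1,3,5,7,9,11,13,15): 0⊕0⊕0⊕1⊕1⊕0⊕0⊕1 = 1
s2 (pos 2,3,6,7,10,11,14,15): 1⊕0⊕1⊕1⊕0⊕0⊕1⊕1 = 1
s4 (pos 4,5,6,7,12,13,14,15): 0⊕0⊕1⊕1⊕0⊕0⊕1⊕1 = 0
s8 (pos 8,9,10,11,12,13,14,15): 1⊕1⊕0⊕0⊕0⊕0⊕1⊕1 = 0
Syndrome s8…s1 = 0011 → error at position 3.
Flip position 3: 010001111000011 → 011001111000011
Read data bits from positions 3,5,6,7,9,10,11,12,13,14,15: 10111000011

10111000011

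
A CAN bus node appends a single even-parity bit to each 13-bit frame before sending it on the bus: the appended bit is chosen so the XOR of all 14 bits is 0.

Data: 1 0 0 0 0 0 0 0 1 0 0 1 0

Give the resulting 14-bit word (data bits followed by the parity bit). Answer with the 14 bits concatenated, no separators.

XOR of the 13 data bits: 1⊕0⊕0⊕0⊕0⊕0⊕0⊕0⊕1⊕0⊕0⊕1⊕0 = 1
Parity bit = 1 (so all 14 bits XOR to 0).

10000000100101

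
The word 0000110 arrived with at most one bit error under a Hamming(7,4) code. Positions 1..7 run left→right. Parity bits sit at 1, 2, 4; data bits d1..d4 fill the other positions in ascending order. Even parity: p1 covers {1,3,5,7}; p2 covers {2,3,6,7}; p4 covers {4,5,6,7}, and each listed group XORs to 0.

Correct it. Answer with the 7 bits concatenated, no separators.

s1 (pos 1,3,5,7): 0⊕0⊕1⊕0 = 1
s2 (pos 2,3,6,7): 0⊕0⊕1⊕0 = 1
s4 (pos 4,5,6,7): 0⊕1⊕1⊕0 = 0
Syndrome s4…s1 = 011 → error at position 3.
Flip position 3: 0000110 → 0010110

0010110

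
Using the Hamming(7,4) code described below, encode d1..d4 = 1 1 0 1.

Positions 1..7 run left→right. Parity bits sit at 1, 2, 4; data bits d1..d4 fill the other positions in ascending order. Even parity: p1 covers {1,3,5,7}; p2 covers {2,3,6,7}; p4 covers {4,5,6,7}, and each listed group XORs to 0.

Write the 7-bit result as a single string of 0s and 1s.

Place data at non-parity positions: p1 p2 1 p4 1 0 1
p1 (pos 1,3,5,7): XOR of data positions = 1⊕1⊕1 = 1
p2 (pos 2,3,6,7): XOR of data positions = 1⊕0⊕1 = 0
p4 (pos 4,5,6,7): XOR of data positions = 1⊕0⊕1 = 0
Codeword: 1010101

1010101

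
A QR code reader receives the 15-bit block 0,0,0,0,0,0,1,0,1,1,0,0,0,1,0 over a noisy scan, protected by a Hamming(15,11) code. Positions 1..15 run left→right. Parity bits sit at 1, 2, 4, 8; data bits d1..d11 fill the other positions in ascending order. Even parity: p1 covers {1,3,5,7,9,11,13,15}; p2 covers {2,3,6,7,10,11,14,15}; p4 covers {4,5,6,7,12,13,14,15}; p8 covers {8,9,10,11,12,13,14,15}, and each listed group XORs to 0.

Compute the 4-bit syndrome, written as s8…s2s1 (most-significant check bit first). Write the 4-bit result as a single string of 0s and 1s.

1010

s1 (pos 1,3,5,7,9,11,13,15): 0⊕0⊕0⊕1⊕1⊕0⊕0⊕0 = 0
s2 (pos 2,3,6,7,10,11,14,15): 0⊕0⊕0⊕1⊕1⊕0⊕1⊕0 = 1
s4 (pos 4,5,6,7,12,13,14,15): 0⊕0⊕0⊕1⊕0⊕0⊕1⊕0 = 0
s8 (pos 8,9,10,11,12,13,14,15): 0⊕1⊕1⊕0⊕0⊕0⊕1⊕0 = 1
Syndrome s8…s1 = 1010 → error at position 10.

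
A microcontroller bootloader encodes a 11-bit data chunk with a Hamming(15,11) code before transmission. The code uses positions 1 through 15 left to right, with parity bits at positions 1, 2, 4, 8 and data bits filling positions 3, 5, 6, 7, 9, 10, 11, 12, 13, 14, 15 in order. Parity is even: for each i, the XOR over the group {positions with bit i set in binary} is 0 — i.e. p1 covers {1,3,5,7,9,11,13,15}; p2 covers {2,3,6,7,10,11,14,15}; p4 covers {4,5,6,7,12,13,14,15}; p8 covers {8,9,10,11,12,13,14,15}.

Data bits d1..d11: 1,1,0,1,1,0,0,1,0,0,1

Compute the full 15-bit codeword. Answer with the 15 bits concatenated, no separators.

Place data at non-parity positions: p1 p2 1 p4 1 0 1 p8 1 0 0 1 0 0 1
p1 (pos 1,3,5,7,9,11,13,15): XOR of data positions = 1⊕1⊕1⊕1⊕0⊕0⊕1 = 1
p2 (pos 2,3,6,7,10,11,14,15): XOR of data positions = 1⊕0⊕1⊕0⊕0⊕0⊕1 = 1
p4 (pos 4,5,6,7,12,13,14,15): XOR of data positions = 1⊕0⊕1⊕1⊕0⊕0⊕1 = 0
p8 (pos 8,9,10,11,12,13,14,15): XOR of data positions = 1⊕0⊕0⊕1⊕0⊕0⊕1 = 1
Codeword: 111010111001001

111010111001001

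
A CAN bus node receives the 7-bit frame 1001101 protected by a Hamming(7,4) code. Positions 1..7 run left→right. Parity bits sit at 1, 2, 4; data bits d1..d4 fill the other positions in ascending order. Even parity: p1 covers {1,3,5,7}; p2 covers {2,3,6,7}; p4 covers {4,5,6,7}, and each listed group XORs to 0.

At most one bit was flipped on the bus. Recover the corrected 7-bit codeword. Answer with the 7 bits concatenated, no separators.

1001100

s1 (pos 1,3,5,7): 1⊕0⊕1⊕1 = 1
s2 (pos 2,3,6,7): 0⊕0⊕0⊕1 = 1
s4 (pos 4,5,6,7): 1⊕1⊕0⊕1 = 1
Syndrome s4…s1 = 111 → error at position 7.
Flip position 7: 1001101 → 1001100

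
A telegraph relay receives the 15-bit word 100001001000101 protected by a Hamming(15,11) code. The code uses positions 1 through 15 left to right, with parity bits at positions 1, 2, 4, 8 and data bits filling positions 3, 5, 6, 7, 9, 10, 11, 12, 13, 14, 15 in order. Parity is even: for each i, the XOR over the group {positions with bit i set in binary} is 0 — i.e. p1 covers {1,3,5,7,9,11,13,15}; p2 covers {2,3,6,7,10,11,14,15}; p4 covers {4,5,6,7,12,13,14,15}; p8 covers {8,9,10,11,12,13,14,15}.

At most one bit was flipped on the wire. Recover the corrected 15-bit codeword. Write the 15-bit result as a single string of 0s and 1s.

100001001001101

s1 (pos 1,3,5,7,9,11,13,15): 1⊕0⊕0⊕0⊕1⊕0⊕1⊕1 = 0
s2 (pos 2,3,6,7,10,11,14,15): 0⊕0⊕1⊕0⊕0⊕0⊕0⊕1 = 0
s4 (pos 4,5,6,7,12,13,14,15): 0⊕0⊕1⊕0⊕0⊕1⊕0⊕1 = 1
s8 (pos 8,9,10,11,12,13,14,15): 0⊕1⊕0⊕0⊕0⊕1⊕0⊕1 = 1
Syndrome s8…s1 = 1100 → error at position 12.
Flip position 12: 100001001000101 → 100001001001101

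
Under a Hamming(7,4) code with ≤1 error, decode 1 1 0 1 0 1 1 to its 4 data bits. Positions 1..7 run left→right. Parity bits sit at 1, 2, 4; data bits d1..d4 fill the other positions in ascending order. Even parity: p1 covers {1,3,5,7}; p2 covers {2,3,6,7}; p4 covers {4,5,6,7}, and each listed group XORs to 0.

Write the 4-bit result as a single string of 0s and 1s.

0001

s1 (pos 1,3,5,7): 1⊕0⊕0⊕1 = 0
s2 (pos 2,3,6,7): 1⊕0⊕1⊕1 = 1
s4 (pos 4,5,6,7): 1⊕0⊕1⊕1 = 1
Syndrome s4…s1 = 110 → error at position 6.
Flip position 6: 1101011 → 1101001
Read data bits from positions 3,5,6,7: 0001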